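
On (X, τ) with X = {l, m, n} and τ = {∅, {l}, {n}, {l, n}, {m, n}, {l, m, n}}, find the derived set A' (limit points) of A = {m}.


A' = ∅

For each x ∈ X, list the open sets U ∈ τ with x ∈ U, then check whether U ∩ (A ∖ {x}) ≠ ∅ for every such U.
  x = l: open {l} ∋ x has {l} ∩ (A ∖ {l}) = ∅, so x is NOT a limit point.
  x = m: open {m, n} ∋ x has {m, n} ∩ (A ∖ {m}) = ∅, so x is NOT a limit point.
  x = n: open {n} ∋ x has {n} ∩ (A ∖ {n}) = ∅, so x is NOT a limit point.
Collecting: A' = ∅.


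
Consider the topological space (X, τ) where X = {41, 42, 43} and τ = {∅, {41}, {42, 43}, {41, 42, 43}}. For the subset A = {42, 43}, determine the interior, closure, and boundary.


int(A) = {42, 43}, cl(A) = {42, 43}, ∂A = ∅.

Closed sets in (X, τ) are complements of opens:
  closed(X, τ) = {∅, {41}, {42, 43}, {41, 42, 43}}.
int(A) = ⋃ {U ∈ τ : U ⊆ A}. Opens contained in A: ∅, {42, 43}.
Taking the union of these: int(A) = {42, 43}.
cl(A) = ⋂ {C closed : A ⊆ C}. Closed sets containing A: {42, 43}, {41, 42, 43}.
Intersecting these: cl(A) = {42, 43}.
∂A = cl(A) ∖ int(A) = {42, 43} ∖ {42, 43} = ∅.


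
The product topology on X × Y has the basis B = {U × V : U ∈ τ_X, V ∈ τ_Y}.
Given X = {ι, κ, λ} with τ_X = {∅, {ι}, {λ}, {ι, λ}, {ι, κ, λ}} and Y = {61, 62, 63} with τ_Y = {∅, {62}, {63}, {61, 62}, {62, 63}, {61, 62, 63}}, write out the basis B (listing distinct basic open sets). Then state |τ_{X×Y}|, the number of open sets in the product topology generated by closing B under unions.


Basis B = {∅ × ∅, {ι} × {62}, {ι} × {63}, {λ} × {62}, {λ} × {63}, {ι} × {61, 62}, {ι} × {62, 63}, {ι, λ} × {62}, {ι, λ} × {63}, {λ} × {61, 62}, {λ} × {62, 63}, {ι} × {61, 62, 63}, {ι, κ, λ} × {62}, {ι, κ, λ} × {63}, {λ} × {61, 62, 63}, {ι, λ} × {61, 62}, {ι, λ} × {62, 63}, {ι, λ} × {61, 62, 63}, {ι, κ, λ} × {61, 62}, {ι, κ, λ} × {62, 63}, {ι, κ, λ} × {61, 62, 63}}; |τ_{X×Y}| = 70.

Enumerate products U × V with U ∈ τ_X, V ∈ τ_Y (deduplicated):
  ∅ × ∅ = {} (∅)
  {ι} × {62} = {(ι,62)}
  {ι} × {63} = {(ι,63)}
  {λ} × {62} = {(λ,62)}
  {λ} × {63} = {(λ,63)}
  {ι} × {61, 62} = {(ι,61), (ι,62)}
  {ι} × {62, 63} = {(ι,62), (ι,63)}
  {ι, λ} × {62} = {(ι,62), (λ,62)}
  {ι, λ} × {63} = {(ι,63), (λ,63)}
  {λ} × {61, 62} = {(λ,61), (λ,62)}
  {λ} × {62, 63} = {(λ,62), (λ,63)}
  {ι} × {61, 62, 63} = {(ι,61), (ι,62), (ι,63)}
  {ι, κ, λ} × {62} = {(ι,62), (κ,62), (λ,62)}
  {ι, κ, λ} × {63} = {(ι,63), (κ,63), (λ,63)}
  {λ} × {61, 62, 63} = {(λ,61), (λ,62), (λ,63)}
  {ι, λ} × {61, 62} = {(ι,61), (ι,62), (λ,61), (λ,62)}
  {ι, λ} × {62, 63} = {(ι,62), (ι,63), (λ,62), (λ,63)}
  {ι, λ} × {61, 62, 63} = {(ι,61), (ι,62), (ι,63), (λ,61), (λ,62), (λ,63)}
  {ι, κ, λ} × {61, 62} = {(ι,61), (ι,62), (κ,61), (κ,62), (λ,61), (λ,62)}
  {ι, κ, λ} × {62, 63} = {(ι,62), (ι,63), (κ,62), (κ,63), (λ,62), (λ,63)}
  {ι, κ, λ} × {61, 62, 63} = {(ι,61), (ι,62), (ι,63), (κ,61), (κ,62), (κ,63), (λ,61), (λ,62), (λ,63)}
These 21 distinct sets form the basis B.
Close under arbitrary unions to get τ_{X×Y}; counting gives |τ_{X×Y}| = 70.


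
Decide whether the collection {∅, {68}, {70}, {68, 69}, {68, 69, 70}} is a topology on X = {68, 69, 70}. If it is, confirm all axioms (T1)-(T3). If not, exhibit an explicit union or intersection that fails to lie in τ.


τ is NOT a topology on X.

Axiom (T1): ∅ ∈ τ? Yes; X ∈ τ? Yes.
Axiom (T2/T3): check pairwise unions and intersections of members of τ.
Counterexample for (T2): {68} ∪ {70} = {68, 70} ∉ τ. Therefore τ is NOT a topology.


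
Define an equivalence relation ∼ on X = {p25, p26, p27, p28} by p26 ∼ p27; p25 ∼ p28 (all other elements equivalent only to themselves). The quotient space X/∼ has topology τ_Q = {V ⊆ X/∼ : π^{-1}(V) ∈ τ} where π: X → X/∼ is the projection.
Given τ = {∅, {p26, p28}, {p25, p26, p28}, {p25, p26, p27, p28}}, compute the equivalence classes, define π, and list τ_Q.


X/∼ = {[p25=p28], [p26=p27]}; |τ_Q| = 2.

Equivalence classes: [p25=p28], [p26=p27].
Quotient map π: X → X/∼ sends p25 ↦ [p25=p28], p26 ↦ [p26=p27], p27 ↦ [p26=p27], p28 ↦ [p25=p28].
For each subset V ⊆ X/∼, compute π^{-1}(V) ⊆ X and check whether π^{-1}(V) ∈ τ. V is open in τ_Q iff π^{-1}(V) ∈ τ.
  V = {}: π^{-1}(V) = ∅ ∈ τ ✓.
  V = {[p25=p28]}: π^{-1}(V) = {p25, p28} ∉ τ ✗.
  V = {[p26=p27]}: π^{-1}(V) = {p26, p27} ∉ τ ✗.
  V = {[p25=p28], [p26=p27]}: π^{-1}(V) = {p25, p26, p27, p28} ∈ τ ✓.
Open sets in the quotient: τ_Q = {{}, {[p25=p28], [p26=p27]}} (2 elements).


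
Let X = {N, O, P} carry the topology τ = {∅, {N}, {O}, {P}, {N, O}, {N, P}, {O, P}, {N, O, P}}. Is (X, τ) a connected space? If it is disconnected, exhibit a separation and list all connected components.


(X, τ) is disconnected; components = [{N}, {O}, {P}].

Find clopen sets (U ∈ τ with X ∖ U ∈ τ):
  U = ∅, X ∖ U = {N, O, P} — both open, so U is clopen.
  U = {N}, X ∖ U = {O, P} — both open, so U is clopen.
  U = {O}, X ∖ U = {N, P} — both open, so U is clopen.
  U = {P}, X ∖ U = {N, O} — both open, so U is clopen.
  U = {N, O}, X ∖ U = {P} — both open, so U is clopen.
  U = {N, P}, X ∖ U = {O} — both open, so U is clopen.
  U = {O, P}, X ∖ U = {N} — both open, so U is clopen.
  U = {N, O, P}, X ∖ U = ∅ — both open, so U is clopen.
Nontrivial clopen(s) exist: e.g. {N, O}. So (X, τ) is disconnected.
Compute connected components by grouping points that agree on all clopens:
  component: {N}
  component: {O}
  component: {P}


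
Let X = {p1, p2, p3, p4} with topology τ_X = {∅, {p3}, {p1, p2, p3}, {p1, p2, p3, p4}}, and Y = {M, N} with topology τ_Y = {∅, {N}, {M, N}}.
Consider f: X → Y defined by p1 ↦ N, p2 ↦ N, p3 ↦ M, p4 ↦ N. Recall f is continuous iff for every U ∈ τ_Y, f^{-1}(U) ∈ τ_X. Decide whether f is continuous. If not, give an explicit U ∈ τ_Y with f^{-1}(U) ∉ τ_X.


f is NOT continuous.

Compute f^{-1}(U) for each U ∈ τ_Y:
  U = ∅: f^{-1}(U) = ∅ ∈ τ_X ✓.
  U = {N}: f^{-1}(U) = {p1, p2, p4} ∉ τ_X ✗.
  U = {M, N}: f^{-1}(U) = {p1, p2, p3, p4} ∈ τ_X ✓.
Found U = {N} with f^{-1}(U) = {p1, p2, p4} not in τ_X. Therefore f is NOT continuous.


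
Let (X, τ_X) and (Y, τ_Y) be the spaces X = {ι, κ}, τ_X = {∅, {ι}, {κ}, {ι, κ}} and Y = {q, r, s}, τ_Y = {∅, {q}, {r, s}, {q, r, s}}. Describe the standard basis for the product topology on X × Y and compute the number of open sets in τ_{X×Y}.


Basis B = {∅ × ∅, {ι} × {q}, {κ} × {q}, {ι, κ} × {q}, {ι} × {r, s}, {κ} × {r, s}, {ι} × {q, r, s}, {κ} × {q, r, s}, {ι, κ} × {r, s}, {ι, κ} × {q, r, s}}; |τ_{X×Y}| = 16.

Enumerate products U × V with U ∈ τ_X, V ∈ τ_Y (deduplicated):
  ∅ × ∅ = {} (∅)
  {ι} × {q} = {(ι,q)}
  {κ} × {q} = {(κ,q)}
  {ι, κ} × {q} = {(ι,q), (κ,q)}
  {ι} × {r, s} = {(ι,r), (ι,s)}
  {κ} × {r, s} = {(κ,r), (κ,s)}
  {ι} × {q, r, s} = {(ι,q), (ι,r), (ι,s)}
  {κ} × {q, r, s} = {(κ,q), (κ,r), (κ,s)}
  {ι, κ} × {r, s} = {(ι,r), (ι,s), (κ,r), (κ,s)}
  {ι, κ} × {q, r, s} = {(ι,q), (ι,r), (ι,s), (κ,q), (κ,r), (κ,s)}
These 10 distinct sets form the basis B.
Close under arbitrary unions to get τ_{X×Y}; counting gives |τ_{X×Y}| = 16.


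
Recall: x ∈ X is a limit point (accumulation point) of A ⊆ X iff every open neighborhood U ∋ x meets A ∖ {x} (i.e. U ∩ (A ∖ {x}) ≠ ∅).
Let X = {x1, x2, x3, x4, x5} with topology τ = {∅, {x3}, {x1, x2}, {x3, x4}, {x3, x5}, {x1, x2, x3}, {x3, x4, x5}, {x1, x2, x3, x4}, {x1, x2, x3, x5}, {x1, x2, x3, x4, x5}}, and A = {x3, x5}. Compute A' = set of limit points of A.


A' = {x4, x5}

For each x ∈ X, list the open sets U ∈ τ with x ∈ U, then check whether U ∩ (A ∖ {x}) ≠ ∅ for every such U.
  x = x1: open {x1, x2} ∋ x has {x1, x2} ∩ (A ∖ {x1}) = ∅, so x is NOT a limit point.
  x = x2: open {x1, x2} ∋ x has {x1, x2} ∩ (A ∖ {x2}) = ∅, so x is NOT a limit point.
  x = x3: open {x3} ∋ x has {x3} ∩ (A ∖ {x3}) = ∅, so x is NOT a limit point.
  x = x4: opens ∋ x are {x3, x4}, {x3, x4, x5}, {x1, x2, x3, x4}, {x1, x2, x3, x4, x5}; each meets A ∖ {x4}, so x IS a limit point.
  x = x5: opens ∋ x are {x3, x5}, {x3, x4, x5}, {x1, x2, x3, x5}, {x1, x2, x3, x4, x5}; each meets A ∖ {x5}, so x IS a limit point.
Collecting: A' = {x4, x5}.


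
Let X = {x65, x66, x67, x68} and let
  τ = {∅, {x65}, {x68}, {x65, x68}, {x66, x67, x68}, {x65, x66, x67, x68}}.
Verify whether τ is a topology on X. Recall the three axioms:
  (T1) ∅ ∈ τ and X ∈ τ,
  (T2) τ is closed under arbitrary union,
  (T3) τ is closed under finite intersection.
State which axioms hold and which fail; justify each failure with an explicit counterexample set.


τ IS a topology on X.

Axiom (T1): ∅ ∈ τ? Yes; X ∈ τ? Yes.
Axiom (T2/T3): check pairwise unions and intersections of members of τ.
All pairwise intersections and unions checked — each lies in τ. Therefore τ satisfies (T1), (T2), (T3): it IS a topology on X.


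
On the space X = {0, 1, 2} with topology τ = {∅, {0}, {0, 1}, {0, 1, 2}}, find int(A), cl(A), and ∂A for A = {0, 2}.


int(A) = {0}, cl(A) = {0, 1, 2}, ∂A = {1, 2}.

Closed sets in (X, τ) are complements of opens:
  closed(X, τ) = {∅, {2}, {1, 2}, {0, 1, 2}}.
int(A) = ⋃ {U ∈ τ : U ⊆ A}. Opens contained in A: ∅, {0}.
Taking the union of these: int(A) = {0}.
cl(A) = ⋂ {C closed : A ⊆ C}. Closed sets containing A: {0, 1, 2}.
Intersecting these: cl(A) = {0, 1, 2}.
∂A = cl(A) ∖ int(A) = {0, 1, 2} ∖ {0} = {1, 2}.


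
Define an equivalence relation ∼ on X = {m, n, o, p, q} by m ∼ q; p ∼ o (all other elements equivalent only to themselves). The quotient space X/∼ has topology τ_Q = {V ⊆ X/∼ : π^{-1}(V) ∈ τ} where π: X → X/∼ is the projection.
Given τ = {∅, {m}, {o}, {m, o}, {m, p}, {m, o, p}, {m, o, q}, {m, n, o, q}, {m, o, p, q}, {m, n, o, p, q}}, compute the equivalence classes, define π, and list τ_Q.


X/∼ = {[m=q], [n], [o=p]}; |τ_Q| = 3.

Equivalence classes: [m=q], [n], [o=p].
Quotient map π: X → X/∼ sends m ↦ [m=q], n ↦ [n], o ↦ [o=p], p ↦ [o=p], q ↦ [m=q].
For each subset V ⊆ X/∼, compute π^{-1}(V) ⊆ X and check whether π^{-1}(V) ∈ τ. V is open in τ_Q iff π^{-1}(V) ∈ τ.
  V = {}: π^{-1}(V) = ∅ ∈ τ ✓.
  V = {[m=q]}: π^{-1}(V) = {m, q} ∉ τ ✗.
  V = {[n]}: π^{-1}(V) = {n} ∉ τ ✗.
  V = {[m=q], [n]}: π^{-1}(V) = {m, n, q} ∉ τ ✗.
  V = {[o=p]}: π^{-1}(V) = {o, p} ∉ τ ✗.
  V = {[m=q], [o=p]}: π^{-1}(V) = {m, o, p, q} ∈ τ ✓.
  V = {[n], [o=p]}: π^{-1}(V) = {n, o, p} ∉ τ ✗.
  V = {[m=q], [n], [o=p]}: π^{-1}(V) = {m, n, o, p, q} ∈ τ ✓.
Open sets in the quotient: τ_Q = {{}, {[m=q], [o=p]}, {[m=q], [n], [o=p]}} (3 elements).


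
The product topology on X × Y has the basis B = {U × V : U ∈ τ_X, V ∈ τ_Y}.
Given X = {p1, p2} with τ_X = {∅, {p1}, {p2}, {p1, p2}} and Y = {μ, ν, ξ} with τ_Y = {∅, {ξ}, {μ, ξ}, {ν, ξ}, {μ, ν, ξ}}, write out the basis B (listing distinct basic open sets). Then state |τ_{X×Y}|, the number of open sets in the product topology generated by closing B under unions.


Basis B = {∅ × ∅, {p1} × {ξ}, {p2} × {ξ}, {p1} × {μ, ξ}, {p1} × {ν, ξ}, {p1, p2} × {ξ}, {p2} × {μ, ξ}, {p2} × {ν, ξ}, {p1} × {μ, ν, ξ}, {p2} × {μ, ν, ξ}, {p1, p2} × {μ, ξ}, {p1, p2} × {ν, ξ}, {p1, p2} × {μ, ν, ξ}}; |τ_{X×Y}| = 25.

Enumerate products U × V with U ∈ τ_X, V ∈ τ_Y (deduplicated):
  ∅ × ∅ = {} (∅)
  {p1} × {ξ} = {(p1,ξ)}
  {p2} × {ξ} = {(p2,ξ)}
  {p1} × {μ, ξ} = {(p1,μ), (p1,ξ)}
  {p1} × {ν, ξ} = {(p1,ν), (p1,ξ)}
  {p1, p2} × {ξ} = {(p1,ξ), (p2,ξ)}
  {p2} × {μ, ξ} = {(p2,μ), (p2,ξ)}
  {p2} × {ν, ξ} = {(p2,ν), (p2,ξ)}
  {p1} × {μ, ν, ξ} = {(p1,μ), (p1,ν), (p1,ξ)}
  {p2} × {μ, ν, ξ} = {(p2,μ), (p2,ν), (p2,ξ)}
  {p1, p2} × {μ, ξ} = {(p1,μ), (p1,ξ), (p2,μ), (p2,ξ)}
  {p1, p2} × {ν, ξ} = {(p1,ν), (p1,ξ), (p2,ν), (p2,ξ)}
  {p1, p2} × {μ, ν, ξ} = {(p1,μ), (p1,ν), (p1,ξ), (p2,μ), (p2,ν), (p2,ξ)}
These 13 distinct sets form the basis B.
Close under arbitrary unions to get τ_{X×Y}; counting gives |τ_{X×Y}| = 25.


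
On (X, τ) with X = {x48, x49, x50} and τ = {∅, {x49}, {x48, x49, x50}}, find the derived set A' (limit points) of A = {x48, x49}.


A' = {x48, x50}

For each x ∈ X, list the open sets U ∈ τ with x ∈ U, then check whether U ∩ (A ∖ {x}) ≠ ∅ for every such U.
  x = x48: opens ∋ x are {x48, x49, x50}; each meets A ∖ {x48}, so x IS a limit point.
  x = x49: open {x49} ∋ x has {x49} ∩ (A ∖ {x49}) = ∅, so x is NOT a limit point.
  x = x50: opens ∋ x are {x48, x49, x50}; each meets A ∖ {x50}, so x IS a limit point.
Collecting: A' = {x48, x50}.


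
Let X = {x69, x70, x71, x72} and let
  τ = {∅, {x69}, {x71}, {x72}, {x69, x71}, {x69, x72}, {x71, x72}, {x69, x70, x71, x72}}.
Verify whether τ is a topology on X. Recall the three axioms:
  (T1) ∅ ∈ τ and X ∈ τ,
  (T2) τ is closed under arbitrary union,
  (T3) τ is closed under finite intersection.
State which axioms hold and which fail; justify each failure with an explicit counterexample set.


τ is NOT a topology on X.

Axiom (T1): ∅ ∈ τ? Yes; X ∈ τ? Yes.
Axiom (T2/T3): check pairwise unions and intersections of members of τ.
Counterexample for (T2): {x69} ∪ {x71, x72} = {x69, x71, x72} ∉ τ. Therefore τ is NOT a topology.


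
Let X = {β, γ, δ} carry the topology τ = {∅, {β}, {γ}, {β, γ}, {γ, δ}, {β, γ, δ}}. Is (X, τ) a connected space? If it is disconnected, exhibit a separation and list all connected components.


(X, τ) is disconnected; components = [{β}, {γ, δ}].

Find clopen sets (U ∈ τ with X ∖ U ∈ τ):
  U = ∅, X ∖ U = {β, γ, δ} — both open, so U is clopen.
  U = {β}, X ∖ U = {γ, δ} — both open, so U is clopen.
  U = {γ, δ}, X ∖ U = {β} — both open, so U is clopen.
  U = {β, γ, δ}, X ∖ U = ∅ — both open, so U is clopen.
Nontrivial clopen(s) exist: e.g. {γ, δ}. So (X, τ) is disconnected.
Compute connected components by grouping points that agree on all clopens:
  component: {β}
  component: {γ, δ}


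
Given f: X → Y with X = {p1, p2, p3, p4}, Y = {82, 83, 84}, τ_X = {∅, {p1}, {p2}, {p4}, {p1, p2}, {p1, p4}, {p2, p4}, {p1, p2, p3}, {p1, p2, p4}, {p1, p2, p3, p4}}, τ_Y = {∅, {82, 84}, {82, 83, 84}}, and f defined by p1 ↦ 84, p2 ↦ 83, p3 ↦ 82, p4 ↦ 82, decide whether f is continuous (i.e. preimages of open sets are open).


f is NOT continuous.

Compute f^{-1}(U) for each U ∈ τ_Y:
  U = ∅: f^{-1}(U) = ∅ ∈ τ_X ✓.
  U = {82, 84}: f^{-1}(U) = {p1, p3, p4} ∉ τ_X ✗.
  U = {82, 83, 84}: f^{-1}(U) = {p1, p2, p3, p4} ∈ τ_X ✓.
Found U = {82, 84} with f^{-1}(U) = {p1, p3, p4} not in τ_X. Therefore f is NOT continuous.


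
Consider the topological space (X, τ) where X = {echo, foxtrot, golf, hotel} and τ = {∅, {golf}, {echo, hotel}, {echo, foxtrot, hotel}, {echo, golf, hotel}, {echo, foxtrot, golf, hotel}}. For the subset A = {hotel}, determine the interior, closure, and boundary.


int(A) = ∅, cl(A) = {echo, foxtrot, hotel}, ∂A = {echo, foxtrot, hotel}.

Closed sets in (X, τ) are complements of opens:
  closed(X, τ) = {∅, {foxtrot}, {golf}, {foxtrot, golf}, {echo, foxtrot, hotel}, {echo, foxtrot, golf, hotel}}.
int(A) = ⋃ {U ∈ τ : U ⊆ A}. Opens contained in A: ∅.
Taking the union of these: int(A) = ∅.
cl(A) = ⋂ {C closed : A ⊆ C}. Closed sets containing A: {echo, foxtrot, hotel}, {echo, foxtrot, golf, hotel}.
Intersecting these: cl(A) = {echo, foxtrot, hotel}.
∂A = cl(A) ∖ int(A) = {echo, foxtrot, hotel} ∖ ∅ = {echo, foxtrot, hotel}.


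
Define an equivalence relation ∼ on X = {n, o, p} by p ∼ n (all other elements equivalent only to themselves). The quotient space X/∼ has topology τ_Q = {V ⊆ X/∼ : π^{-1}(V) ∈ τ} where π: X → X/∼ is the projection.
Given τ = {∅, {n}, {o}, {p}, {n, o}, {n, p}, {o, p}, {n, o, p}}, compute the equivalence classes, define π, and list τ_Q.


X/∼ = {[n=p], [o]}; |τ_Q| = 4.

Equivalence classes: [n=p], [o].
Quotient map π: X → X/∼ sends n ↦ [n=p], o ↦ [o], p ↦ [n=p].
For each subset V ⊆ X/∼, compute π^{-1}(V) ⊆ X and check whether π^{-1}(V) ∈ τ. V is open in τ_Q iff π^{-1}(V) ∈ τ.
  V = {}: π^{-1}(V) = ∅ ∈ τ ✓.
  V = {[n=p]}: π^{-1}(V) = {n, p} ∈ τ ✓.
  V = {[o]}: π^{-1}(V) = {o} ∈ τ ✓.
  V = {[n=p], [o]}: π^{-1}(V) = {n, o, p} ∈ τ ✓.
Open sets in the quotient: τ_Q = {{}, {[n=p]}, {[o]}, {[n=p], [o]}} (4 elements).


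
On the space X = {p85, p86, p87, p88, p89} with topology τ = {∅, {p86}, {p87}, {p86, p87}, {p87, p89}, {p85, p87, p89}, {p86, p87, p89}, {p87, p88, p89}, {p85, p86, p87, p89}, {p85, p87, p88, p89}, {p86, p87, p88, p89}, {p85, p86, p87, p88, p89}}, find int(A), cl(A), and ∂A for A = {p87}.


int(A) = {p87}, cl(A) = {p85, p87, p88, p89}, ∂A = {p85, p88, p89}.

Closed sets in (X, τ) are complements of opens:
  closed(X, τ) = {∅, {p85}, {p86}, {p88}, {p85, p86}, {p85, p88}, {p86, p88}, {p85, p86, p88}, {p85, p88, p89}, {p85, p86, p88, p89}, {p85, p87, p88, p89}, {p85, p86, p87, p88, p89}}.
int(A) = ⋃ {U ∈ τ : U ⊆ A}. Opens contained in A: ∅, {p87}.
Taking the union of these: int(A) = {p87}.
cl(A) = ⋂ {C closed : A ⊆ C}. Closed sets containing A: {p85, p87, p88, p89}, {p85, p86, p87, p88, p89}.
Intersecting these: cl(A) = {p85, p87, p88, p89}.
∂A = cl(A) ∖ int(A) = {p85, p87, p88, p89} ∖ {p87} = {p85, p88, p89}.


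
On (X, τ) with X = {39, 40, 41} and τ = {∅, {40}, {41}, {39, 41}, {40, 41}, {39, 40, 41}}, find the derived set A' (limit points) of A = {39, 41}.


A' = {39}

For each x ∈ X, list the open sets U ∈ τ with x ∈ U, then check whether U ∩ (A ∖ {x}) ≠ ∅ for every such U.
  x = 39: opens ∋ x are {39, 41}, {39, 40, 41}; each meets A ∖ {39}, so x IS a limit point.
  x = 40: open {40} ∋ x has {40} ∩ (A ∖ {40}) = ∅, so x is NOT a limit point.
  x = 41: open {41} ∋ x has {41} ∩ (A ∖ {41}) = ∅, so x is NOT a limit point.
Collecting: A' = {39}.


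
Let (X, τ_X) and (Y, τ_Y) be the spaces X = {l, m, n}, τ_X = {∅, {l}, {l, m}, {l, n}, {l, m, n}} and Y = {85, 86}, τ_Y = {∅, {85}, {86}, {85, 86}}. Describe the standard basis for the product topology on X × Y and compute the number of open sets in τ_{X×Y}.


Basis B = {∅ × ∅, {l} × {85}, {l} × {86}, {l} × {85, 86}, {l, m} × {85}, {l, n} × {85}, {l, m} × {86}, {l, n} × {86}, {l, m, n} × {85}, {l, m, n} × {86}, {l, m} × {85, 86}, {l, n} × {85, 86}, {l, m, n} × {85, 86}}; |τ_{X×Y}| = 25.

Enumerate products U × V with U ∈ τ_X, V ∈ τ_Y (deduplicated):
  ∅ × ∅ = {} (∅)
  {l} × {85} = {(l,85)}
  {l} × {86} = {(l,86)}
  {l} × {85, 86} = {(l,85), (l,86)}
  {l, m} × {85} = {(l,85), (m,85)}
  {l, n} × {85} = {(l,85), (n,85)}
  {l, m} × {86} = {(l,86), (m,86)}
  {l, n} × {86} = {(l,86), (n,86)}
  {l, m, n} × {85} = {(l,85), (m,85), (n,85)}
  {l, m, n} × {86} = {(l,86), (m,86), (n,86)}
  {l, m} × {85, 86} = {(l,85), (l,86), (m,85), (m,86)}
  {l, n} × {85, 86} = {(l,85), (l,86), (n,85), (n,86)}
  {l, m, n} × {85, 86} = {(l,85), (l,86), (m,85), (m,86), (n,85), (n,86)}
These 13 distinct sets form the basis B.
Close under arbitrary unions to get τ_{X×Y}; counting gives |τ_{X×Y}| = 25.


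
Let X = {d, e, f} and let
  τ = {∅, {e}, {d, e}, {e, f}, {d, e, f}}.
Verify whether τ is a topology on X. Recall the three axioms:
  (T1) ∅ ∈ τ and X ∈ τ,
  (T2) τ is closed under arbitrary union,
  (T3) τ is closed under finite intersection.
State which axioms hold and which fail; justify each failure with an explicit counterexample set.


τ IS a topology on X.

Axiom (T1): ∅ ∈ τ? Yes; X ∈ τ? Yes.
Axiom (T2/T3): check pairwise unions and intersections of members of τ.
All pairwise intersections and unions checked — each lies in τ. Therefore τ satisfies (T1), (T2), (T3): it IS a topology on X.


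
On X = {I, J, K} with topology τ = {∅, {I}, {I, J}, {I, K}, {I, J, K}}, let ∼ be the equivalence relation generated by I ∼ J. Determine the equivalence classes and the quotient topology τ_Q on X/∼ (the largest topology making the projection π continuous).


X/∼ = {[I=J], [K]}; |τ_Q| = 3.

Equivalence classes: [I=J], [K].
Quotient map π: X → X/∼ sends I ↦ [I=J], J ↦ [I=J], K ↦ [K].
For each subset V ⊆ X/∼, compute π^{-1}(V) ⊆ X and check whether π^{-1}(V) ∈ τ. V is open in τ_Q iff π^{-1}(V) ∈ τ.
  V = {}: π^{-1}(V) = ∅ ∈ τ ✓.
  V = {[I=J]}: π^{-1}(V) = {I, J} ∈ τ ✓.
  V = {[K]}: π^{-1}(V) = {K} ∉ τ ✗.
  V = {[I=J], [K]}: π^{-1}(V) = {I, J, K} ∈ τ ✓.
Open sets in the quotient: τ_Q = {{}, {[I=J]}, {[I=J], [K]}} (3 elements).


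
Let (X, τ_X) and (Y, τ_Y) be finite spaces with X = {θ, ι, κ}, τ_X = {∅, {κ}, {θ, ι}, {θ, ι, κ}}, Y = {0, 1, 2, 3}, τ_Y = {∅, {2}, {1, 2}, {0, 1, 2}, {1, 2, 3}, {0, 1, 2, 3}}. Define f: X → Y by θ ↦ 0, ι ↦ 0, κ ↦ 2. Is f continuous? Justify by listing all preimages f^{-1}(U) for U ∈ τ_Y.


f IS continuous.

Compute f^{-1}(U) for each U ∈ τ_Y:
  U = ∅: f^{-1}(U) = ∅ ∈ τ_X ✓.
  U = {2}: f^{-1}(U) = {κ} ∈ τ_X ✓.
  U = {1, 2}: f^{-1}(U) = {κ} ∈ τ_X ✓.
  U = {0, 1, 2}: f^{-1}(U) = {θ, ι, κ} ∈ τ_X ✓.
  U = {1, 2, 3}: f^{-1}(U) = {κ} ∈ τ_X ✓.
  U = {0, 1, 2, 3}: f^{-1}(U) = {θ, ι, κ} ∈ τ_X ✓.
Every preimage lies in τ_X, so f IS continuous.


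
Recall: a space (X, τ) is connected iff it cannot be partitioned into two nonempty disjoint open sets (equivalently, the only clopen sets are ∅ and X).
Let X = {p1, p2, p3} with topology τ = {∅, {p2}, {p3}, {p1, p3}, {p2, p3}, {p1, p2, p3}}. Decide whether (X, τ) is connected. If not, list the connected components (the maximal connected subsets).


(X, τ) is disconnected; components = [{p2}, {p1, p3}].

Find clopen sets (U ∈ τ with X ∖ U ∈ τ):
  U = ∅, X ∖ U = {p1, p2, p3} — both open, so U is clopen.
  U = {p2}, X ∖ U = {p1, p3} — both open, so U is clopen.
  U = {p1, p3}, X ∖ U = {p2} — both open, so U is clopen.
  U = {p1, p2, p3}, X ∖ U = ∅ — both open, so U is clopen.
Nontrivial clopen(s) exist: e.g. {p2}. So (X, τ) is disconnected.
Compute connected components by grouping points that agree on all clopens:
  component: {p2}
  component: {p1, p3}


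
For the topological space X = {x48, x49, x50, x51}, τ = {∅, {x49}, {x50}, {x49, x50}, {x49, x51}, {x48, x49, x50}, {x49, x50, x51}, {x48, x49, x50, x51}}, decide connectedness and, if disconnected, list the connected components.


(X, τ) is connected.

Find clopen sets (U ∈ τ with X ∖ U ∈ τ):
  U = ∅, X ∖ U = {x48, x49, x50, x51} — both open, so U is clopen.
  U = {x48, x49, x50, x51}, X ∖ U = ∅ — both open, so U is clopen.
Only trivial clopens (∅ and X) exist, so (X, τ) is connected.
Compute connected components by grouping points that agree on all clopens:
  component: {x48, x49, x50, x51}


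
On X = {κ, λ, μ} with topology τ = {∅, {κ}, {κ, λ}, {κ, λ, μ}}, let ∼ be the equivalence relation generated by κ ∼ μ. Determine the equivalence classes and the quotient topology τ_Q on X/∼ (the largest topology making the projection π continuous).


X/∼ = {[κ=μ], [λ]}; |τ_Q| = 2.

Equivalence classes: [κ=μ], [λ].
Quotient map π: X → X/∼ sends κ ↦ [κ=μ], λ ↦ [λ], μ ↦ [κ=μ].
For each subset V ⊆ X/∼, compute π^{-1}(V) ⊆ X and check whether π^{-1}(V) ∈ τ. V is open in τ_Q iff π^{-1}(V) ∈ τ.
  V = {}: π^{-1}(V) = ∅ ∈ τ ✓.
  V = {[κ=μ]}: π^{-1}(V) = {κ, μ} ∉ τ ✗.
  V = {[λ]}: π^{-1}(V) = {λ} ∉ τ ✗.
  V = {[κ=μ], [λ]}: π^{-1}(V) = {κ, λ, μ} ∈ τ ✓.
Open sets in the quotient: τ_Q = {{}, {[κ=μ], [λ]}} (2 elements).


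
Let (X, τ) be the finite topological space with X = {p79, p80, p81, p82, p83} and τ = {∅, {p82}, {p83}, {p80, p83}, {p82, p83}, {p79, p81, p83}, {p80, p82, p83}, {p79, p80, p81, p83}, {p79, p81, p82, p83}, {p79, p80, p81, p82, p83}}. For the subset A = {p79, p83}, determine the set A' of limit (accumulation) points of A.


A' = {p79, p80, p81}

For each x ∈ X, list the open sets U ∈ τ with x ∈ U, then check whether U ∩ (A ∖ {x}) ≠ ∅ for every such U.
  x = p79: opens ∋ x are {p79, p81, p83}, {p79, p80, p81, p83}, {p79, p81, p82, p83}, {p79, p80, p81, p82, p83}; each meets A ∖ {p79}, so x IS a limit point.
  x = p80: opens ∋ x are {p80, p83}, {p80, p82, p83}, {p79, p80, p81, p83}, {p79, p80, p81, p82, p83}; each meets A ∖ {p80}, so x IS a limit point.
  x = p81: opens ∋ x are {p79, p81, p83}, {p79, p80, p81, p83}, {p79, p81, p82, p83}, {p79, p80, p81, p82, p83}; each meets A ∖ {p81}, so x IS a limit point.
  x = p82: open {p82} ∋ x has {p82} ∩ (A ∖ {p82}) = ∅, so x is NOT a limit point.
  x = p83: open {p83} ∋ x has {p83} ∩ (A ∖ {p83}) = ∅, so x is NOT a limit point.
Collecting: A' = {p79, p80, p81}.


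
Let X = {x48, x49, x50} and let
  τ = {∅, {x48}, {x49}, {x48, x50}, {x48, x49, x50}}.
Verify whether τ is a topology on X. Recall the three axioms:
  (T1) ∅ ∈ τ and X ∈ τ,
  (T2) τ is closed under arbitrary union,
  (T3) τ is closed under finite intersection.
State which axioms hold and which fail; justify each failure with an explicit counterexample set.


τ is NOT a topology on X.

Axiom (T1): ∅ ∈ τ? Yes; X ∈ τ? Yes.
Axiom (T2/T3): check pairwise unions and intersections of members of τ.
Counterexample for (T2): {x48} ∪ {x49} = {x48, x49} ∉ τ. Therefore τ is NOT a topology.


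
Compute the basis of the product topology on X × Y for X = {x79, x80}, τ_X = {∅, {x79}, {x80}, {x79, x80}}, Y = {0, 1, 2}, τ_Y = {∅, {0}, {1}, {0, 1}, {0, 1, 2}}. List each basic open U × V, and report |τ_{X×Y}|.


Basis B = {∅ × ∅, {x79} × {0}, {x79} × {1}, {x80} × {0}, {x80} × {1}, {x79} × {0, 1}, {x79, x80} × {0}, {x79, x80} × {1}, {x80} × {0, 1}, {x79} × {0, 1, 2}, {x80} × {0, 1, 2}, {x79, x80} × {0, 1}, {x79, x80} × {0, 1, 2}}; |τ_{X×Y}| = 25.

Enumerate products U × V with U ∈ τ_X, V ∈ τ_Y (deduplicated):
  ∅ × ∅ = {} (∅)
  {x79} × {0} = {(x79,0)}
  {x79} × {1} = {(x79,1)}
  {x80} × {0} = {(x80,0)}
  {x80} × {1} = {(x80,1)}
  {x79} × {0, 1} = {(x79,0), (x79,1)}
  {x79, x80} × {0} = {(x79,0), (x80,0)}
  {x79, x80} × {1} = {(x79,1), (x80,1)}
  {x80} × {0, 1} = {(x80,0), (x80,1)}
  {x79} × {0, 1, 2} = {(x79,0), (x79,1), (x79,2)}
  {x80} × {0, 1, 2} = {(x80,0), (x80,1), (x80,2)}
  {x79, x80} × {0, 1} = {(x79,0), (x79,1), (x80,0), (x80,1)}
  {x79, x80} × {0, 1, 2} = {(x79,0), (x79,1), (x79,2), (x80,0), (x80,1), (x80,2)}
These 13 distinct sets form the basis B.
Close under arbitrary unions to get τ_{X×Y}; counting gives |τ_{X×Y}| = 25.


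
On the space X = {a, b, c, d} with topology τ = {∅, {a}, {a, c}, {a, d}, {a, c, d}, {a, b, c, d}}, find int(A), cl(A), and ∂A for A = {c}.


int(A) = ∅, cl(A) = {b, c}, ∂A = {b, c}.

Closed sets in (X, τ) are complements of opens:
  closed(X, τ) = {∅, {b}, {b, c}, {b, d}, {b, c, d}, {a, b, c, d}}.
int(A) = ⋃ {U ∈ τ : U ⊆ A}. Opens contained in A: ∅.
Taking the union of these: int(A) = ∅.
cl(A) = ⋂ {C closed : A ⊆ C}. Closed sets containing A: {b, c}, {b, c, d}, {a, b, c, d}.
Intersecting these: cl(A) = {b, c}.
∂A = cl(A) ∖ int(A) = {b, c} ∖ ∅ = {b, c}.


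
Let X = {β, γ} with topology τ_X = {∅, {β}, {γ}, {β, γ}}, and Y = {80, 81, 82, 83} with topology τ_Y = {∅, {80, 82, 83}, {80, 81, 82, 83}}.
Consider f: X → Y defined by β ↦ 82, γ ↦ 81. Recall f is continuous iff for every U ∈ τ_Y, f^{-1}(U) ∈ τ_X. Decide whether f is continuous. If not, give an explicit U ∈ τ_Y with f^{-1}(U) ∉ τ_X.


f IS continuous.

Compute f^{-1}(U) for each U ∈ τ_Y:
  U = ∅: f^{-1}(U) = ∅ ∈ τ_X ✓.
  U = {80, 82, 83}: f^{-1}(U) = {β} ∈ τ_X ✓.
  U = {80, 81, 82, 83}: f^{-1}(U) = {β, γ} ∈ τ_X ✓.
Every preimage lies in τ_X, so f IS continuous.


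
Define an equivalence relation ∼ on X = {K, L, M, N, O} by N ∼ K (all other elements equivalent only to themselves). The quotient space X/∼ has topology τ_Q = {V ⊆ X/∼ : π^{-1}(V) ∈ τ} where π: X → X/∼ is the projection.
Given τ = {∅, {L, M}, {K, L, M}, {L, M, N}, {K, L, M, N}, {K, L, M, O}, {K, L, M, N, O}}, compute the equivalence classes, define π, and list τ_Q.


X/∼ = {[K=N], [L], [M], [O]}; |τ_Q| = 4.

Equivalence classes: [K=N], [L], [M], [O].
Quotient map π: X → X/∼ sends K ↦ [K=N], L ↦ [L], M ↦ [M], N ↦ [K=N], O ↦ [O].
For each subset V ⊆ X/∼, compute π^{-1}(V) ⊆ X and check whether π^{-1}(V) ∈ τ. V is open in τ_Q iff π^{-1}(V) ∈ τ.
  V = {}: π^{-1}(V) = ∅ ∈ τ ✓.
  V = {[K=N]}: π^{-1}(V) = {K, N} ∉ τ ✗.
  V = {[L]}: π^{-1}(V) = {L} ∉ τ ✗.
  V = {[K=N], [L]}: π^{-1}(V) = {K, L, N} ∉ τ ✗.
  V = {[M]}: π^{-1}(V) = {M} ∉ τ ✗.
  V = {[K=N], [M]}: π^{-1}(V) = {K, M, N} ∉ τ ✗.
  V = {[L], [M]}: π^{-1}(V) = {L, M} ∈ τ ✓.
  V = {[K=N], [L], [M]}: π^{-1}(V) = {K, L, M, N} ∈ τ ✓.
  V = {[O]}: π^{-1}(V) = {O} ∉ τ ✗.
  V = {[K=N], [O]}: π^{-1}(V) = {K, N, O} ∉ τ ✗.
  V = {[L], [O]}: π^{-1}(V) = {L, O} ∉ τ ✗.
  V = {[K=N], [L], [O]}: π^{-1}(V) = {K, L, N, O} ∉ τ ✗.
  V = {[M], [O]}: π^{-1}(V) = {M, O} ∉ τ ✗.
  V = {[K=N], [M], [O]}: π^{-1}(V) = {K, M, N, O} ∉ τ ✗.
  V = {[L], [M], [O]}: π^{-1}(V) = {L, M, O} ∉ τ ✗.
  V = {[K=N], [L], [M], [O]}: π^{-1}(V) = {K, L, M, N, O} ∈ τ ✓.
Open sets in the quotient: τ_Q = {{}, {[L], [M]}, {[K=N], [L], [M]}, {[K=N], [L], [M], [O]}} (4 elements).


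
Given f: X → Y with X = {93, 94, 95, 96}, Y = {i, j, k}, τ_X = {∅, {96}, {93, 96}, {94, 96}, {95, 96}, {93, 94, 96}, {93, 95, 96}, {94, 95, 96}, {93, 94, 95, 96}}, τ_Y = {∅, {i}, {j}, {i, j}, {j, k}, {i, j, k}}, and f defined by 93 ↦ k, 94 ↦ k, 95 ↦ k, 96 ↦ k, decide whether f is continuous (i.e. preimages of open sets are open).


f IS continuous.

Compute f^{-1}(U) for each U ∈ τ_Y:
  U = ∅: f^{-1}(U) = ∅ ∈ τ_X ✓.
  U = {i}: f^{-1}(U) = ∅ ∈ τ_X ✓.
  U = {j}: f^{-1}(U) = ∅ ∈ τ_X ✓.
  U = {i, j}: f^{-1}(U) = ∅ ∈ τ_X ✓.
  U = {j, k}: f^{-1}(U) = {93, 94, 95, 96} ∈ τ_X ✓.
  U = {i, j, k}: f^{-1}(U) = {93, 94, 95, 96} ∈ τ_X ✓.
Every preimage lies in τ_X, so f IS continuous.


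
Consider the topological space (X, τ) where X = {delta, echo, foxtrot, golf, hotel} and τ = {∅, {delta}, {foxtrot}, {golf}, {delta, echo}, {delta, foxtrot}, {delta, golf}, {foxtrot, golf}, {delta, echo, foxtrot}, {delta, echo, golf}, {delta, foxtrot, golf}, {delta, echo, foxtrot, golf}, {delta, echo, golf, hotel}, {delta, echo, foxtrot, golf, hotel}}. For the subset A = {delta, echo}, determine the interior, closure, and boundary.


int(A) = {delta, echo}, cl(A) = {delta, echo, hotel}, ∂A = {hotel}.

Closed sets in (X, τ) are complements of opens:
  closed(X, τ) = {∅, {foxtrot}, {hotel}, {echo, hotel}, {foxtrot, hotel}, {golf, hotel}, {delta, echo, hotel}, {echo, foxtrot, hotel}, {echo, golf, hotel}, {foxtrot, golf, hotel}, {delta, echo, foxtrot, hotel}, {delta, echo, golf, hotel}, {echo, foxtrot, golf, hotel}, {delta, echo, foxtrot, golf, hotel}}.
int(A) = ⋃ {U ∈ τ : U ⊆ A}. Opens contained in A: ∅, {delta}, {delta, echo}.
Taking the union of these: int(A) = {delta, echo}.
cl(A) = ⋂ {C closed : A ⊆ C}. Closed sets containing A: {delta, echo, hotel}, {delta, echo, foxtrot, hotel}, {delta, echo, golf, hotel}, {delta, echo, foxtrot, golf, hotel}.
Intersecting these: cl(A) = {delta, echo, hotel}.
∂A = cl(A) ∖ int(A) = {delta, echo, hotel} ∖ {delta, echo} = {hotel}.


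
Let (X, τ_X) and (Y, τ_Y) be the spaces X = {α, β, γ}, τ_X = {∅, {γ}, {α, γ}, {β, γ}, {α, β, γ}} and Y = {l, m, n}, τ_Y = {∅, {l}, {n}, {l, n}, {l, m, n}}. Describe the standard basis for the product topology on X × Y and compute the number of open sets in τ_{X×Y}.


Basis B = {∅ × ∅, {γ} × {l}, {γ} × {n}, {α, γ} × {l}, {α, γ} × {n}, {β, γ} × {l}, {β, γ} × {n}, {γ} × {l, n}, {α, β, γ} × {l}, {α, β, γ} × {n}, {γ} × {l, m, n}, {α, γ} × {l, n}, {β, γ} × {l, n}, {α, γ} × {l, m, n}, {α, β, γ} × {l, n}, {β, γ} × {l, m, n}, {α, β, γ} × {l, m, n}}; |τ_{X×Y}| = 50.

Enumerate products U × V with U ∈ τ_X, V ∈ τ_Y (deduplicated):
  ∅ × ∅ = {} (∅)
  {γ} × {l} = {(γ,l)}
  {γ} × {n} = {(γ,n)}
  {α, γ} × {l} = {(α,l), (γ,l)}
  {α, γ} × {n} = {(α,n), (γ,n)}
  {β, γ} × {l} = {(β,l), (γ,l)}
  {β, γ} × {n} = {(β,n), (γ,n)}
  {γ} × {l, n} = {(γ,l), (γ,n)}
  {α, β, γ} × {l} = {(α,l), (β,l), (γ,l)}
  {α, β, γ} × {n} = {(α,n), (β,n), (γ,n)}
  {γ} × {l, m, n} = {(γ,l), (γ,m), (γ,n)}
  {α, γ} × {l, n} = {(α,l), (α,n), (γ,l), (γ,n)}
  {β, γ} × {l, n} = {(β,l), (β,n), (γ,l), (γ,n)}
  {α, γ} × {l, m, n} = {(α,l), (α,m), (α,n), (γ,l), (γ,m), (γ,n)}
  {α, β, γ} × {l, n} = {(α,l), (α,n), (β,l), (β,n), (γ,l), (γ,n)}
  {β, γ} × {l, m, n} = {(β,l), (β,m), (β,n), (γ,l), (γ,m), (γ,n)}
  {α, β, γ} × {l, m, n} = {(α,l), (α,m), (α,n), (β,l), (β,m), (β,n), (γ,l), (γ,m), (γ,n)}
These 17 distinct sets form the basis B.
Close under arbitrary unions to get τ_{X×Y}; counting gives |τ_{X×Y}| = 50.


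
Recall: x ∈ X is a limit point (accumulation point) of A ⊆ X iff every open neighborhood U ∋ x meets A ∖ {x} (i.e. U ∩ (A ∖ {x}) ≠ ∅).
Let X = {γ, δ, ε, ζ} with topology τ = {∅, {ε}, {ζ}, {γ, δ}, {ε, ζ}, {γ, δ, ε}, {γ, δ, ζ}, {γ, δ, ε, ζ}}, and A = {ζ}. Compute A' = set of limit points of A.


A' = ∅

For each x ∈ X, list the open sets U ∈ τ with x ∈ U, then check whether U ∩ (A ∖ {x}) ≠ ∅ for every such U.
  x = γ: open {γ, δ} ∋ x has {γ, δ} ∩ (A ∖ {γ}) = ∅, so x is NOT a limit point.
  x = δ: open {γ, δ} ∋ x has {γ, δ} ∩ (A ∖ {δ}) = ∅, so x is NOT a limit point.
  x = ε: open {ε} ∋ x has {ε} ∩ (A ∖ {ε}) = ∅, so x is NOT a limit point.
  x = ζ: open {ζ} ∋ x has {ζ} ∩ (A ∖ {ζ}) = ∅, so x is NOT a limit point.
Collecting: A' = ∅.


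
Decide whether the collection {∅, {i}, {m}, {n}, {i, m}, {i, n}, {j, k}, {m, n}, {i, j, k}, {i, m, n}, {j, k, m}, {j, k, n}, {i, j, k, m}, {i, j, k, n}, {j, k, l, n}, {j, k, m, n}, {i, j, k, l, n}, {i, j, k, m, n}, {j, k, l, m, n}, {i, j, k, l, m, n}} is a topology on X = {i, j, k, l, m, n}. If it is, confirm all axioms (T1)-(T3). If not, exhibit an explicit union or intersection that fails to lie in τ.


τ IS a topology on X.

Axiom (T1): ∅ ∈ τ? Yes; X ∈ τ? Yes.
Axiom (T2/T3): check pairwise unions and intersections of members of τ.
All pairwise intersections and unions checked — each lies in τ. Therefore τ satisfies (T1), (T2), (T3): it IS a topology on X.


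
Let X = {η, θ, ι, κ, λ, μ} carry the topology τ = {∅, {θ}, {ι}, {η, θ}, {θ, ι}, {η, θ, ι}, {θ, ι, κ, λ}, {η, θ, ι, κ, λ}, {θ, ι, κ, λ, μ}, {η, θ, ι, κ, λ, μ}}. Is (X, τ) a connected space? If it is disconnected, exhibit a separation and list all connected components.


(X, τ) is connected.

Find clopen sets (U ∈ τ with X ∖ U ∈ τ):
  U = ∅, X ∖ U = {η, θ, ι, κ, λ, μ} — both open, so U is clopen.
  U = {η, θ, ι, κ, λ, μ}, X ∖ U = ∅ — both open, so U is clopen.
Only trivial clopens (∅ and X) exist, so (X, τ) is connected.
Compute connected components by grouping points that agree on all clopens:
  component: {η, θ, ι, κ, λ, μ}


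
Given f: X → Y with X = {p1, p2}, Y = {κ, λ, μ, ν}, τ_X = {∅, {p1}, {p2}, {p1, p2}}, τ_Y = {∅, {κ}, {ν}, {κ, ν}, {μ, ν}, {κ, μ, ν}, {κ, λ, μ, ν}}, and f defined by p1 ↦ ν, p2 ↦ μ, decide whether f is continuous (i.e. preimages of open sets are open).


f IS continuous.

Compute f^{-1}(U) for each U ∈ τ_Y:
  U = ∅: f^{-1}(U) = ∅ ∈ τ_X ✓.
  U = {κ}: f^{-1}(U) = ∅ ∈ τ_X ✓.
  U = {ν}: f^{-1}(U) = {p1} ∈ τ_X ✓.
  U = {κ, ν}: f^{-1}(U) = {p1} ∈ τ_X ✓.
  U = {μ, ν}: f^{-1}(U) = {p1, p2} ∈ τ_X ✓.
  U = {κ, μ, ν}: f^{-1}(U) = {p1, p2} ∈ τ_X ✓.
  U = {κ, λ, μ, ν}: f^{-1}(U) = {p1, p2} ∈ τ_X ✓.
Every preimage lies in τ_X, so f IS continuous.


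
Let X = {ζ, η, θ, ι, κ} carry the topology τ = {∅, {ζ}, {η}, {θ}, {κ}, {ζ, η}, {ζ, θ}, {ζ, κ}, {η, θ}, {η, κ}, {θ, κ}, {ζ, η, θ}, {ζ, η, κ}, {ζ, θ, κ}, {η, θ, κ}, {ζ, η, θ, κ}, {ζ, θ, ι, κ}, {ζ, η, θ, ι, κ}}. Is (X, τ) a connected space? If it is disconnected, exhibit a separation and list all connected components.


(X, τ) is disconnected; components = [{η}, {ζ, θ, ι, κ}].

Find clopen sets (U ∈ τ with X ∖ U ∈ τ):
  U = ∅, X ∖ U = {ζ, η, θ, ι, κ} — both open, so U is clopen.
  U = {η}, X ∖ U = {ζ, θ, ι, κ} — both open, so U is clopen.
  U = {ζ, θ, ι, κ}, X ∖ U = {η} — both open, so U is clopen.
  U = {ζ, η, θ, ι, κ}, X ∖ U = ∅ — both open, so U is clopen.
Nontrivial clopen(s) exist: e.g. {ζ, θ, ι, κ}. So (X, τ) is disconnected.
Compute connected components by grouping points that agree on all clopens:
  component: {η}
  component: {ζ, θ, ι, κ}


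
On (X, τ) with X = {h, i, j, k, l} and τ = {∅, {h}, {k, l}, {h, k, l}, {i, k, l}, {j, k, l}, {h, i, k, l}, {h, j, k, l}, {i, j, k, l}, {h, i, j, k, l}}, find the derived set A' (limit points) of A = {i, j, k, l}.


A' = {i, j, k, l}

For each x ∈ X, list the open sets U ∈ τ with x ∈ U, then check whether U ∩ (A ∖ {x}) ≠ ∅ for every such U.
  x = h: open {h} ∋ x has {h} ∩ (A ∖ {h}) = ∅, so x is NOT a limit point.
  x = i: opens ∋ x are {i, k, l}, {h, i, k, l}, {i, j, k, l}, {h, i, j, k, l}; each meets A ∖ {i}, so x IS a limit point.
  x = j: opens ∋ x are {j, k, l}, {h, j, k, l}, {i, j, k, l}, {h, i, j, k, l}; each meets A ∖ {j}, so x IS a limit point.
  x = k: opens ∋ x are {k, l}, {h, k, l}, {i, k, l}, {j, k, l}, {h, i, k, l}, {h, j, k, l}, {i, j, k, l}, {h, i, j, k, l}; each meets A ∖ {k}, so x IS a limit point.
  x = l: opens ∋ x are {k, l}, {h, k, l}, {i, k, l}, {j, k, l}, {h, i, k, l}, {h, j, k, l}, {i, j, k, l}, {h, i, j, k, l}; each meets A ∖ {l}, so x IS a limit point.
Collecting: A' = {i, j, k, l}.


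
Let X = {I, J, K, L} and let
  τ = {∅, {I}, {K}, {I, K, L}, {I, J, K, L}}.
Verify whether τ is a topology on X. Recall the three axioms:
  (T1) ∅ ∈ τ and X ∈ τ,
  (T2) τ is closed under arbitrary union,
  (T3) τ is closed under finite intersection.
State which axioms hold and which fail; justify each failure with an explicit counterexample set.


τ is NOT a topology on X.

Axiom (T1): ∅ ∈ τ? Yes; X ∈ τ? Yes.
Axiom (T2/T3): check pairwise unions and intersections of members of τ.
Counterexample for (T2): {I} ∪ {K} = {I, K} ∉ τ. Therefore τ is NOT a topology.


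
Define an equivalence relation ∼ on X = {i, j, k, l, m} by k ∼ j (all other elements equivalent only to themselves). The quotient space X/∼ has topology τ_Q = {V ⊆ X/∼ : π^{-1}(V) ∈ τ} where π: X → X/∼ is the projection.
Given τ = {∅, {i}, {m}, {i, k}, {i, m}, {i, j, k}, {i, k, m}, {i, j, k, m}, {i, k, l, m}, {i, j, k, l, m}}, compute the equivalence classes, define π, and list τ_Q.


X/∼ = {[i], [j=k], [l], [m]}; |τ_Q| = 7.

Equivalence classes: [i], [j=k], [l], [m].
Quotient map π: X → X/∼ sends i ↦ [i], j ↦ [j=k], k ↦ [j=k], l ↦ [l], m ↦ [m].
For each subset V ⊆ X/∼, compute π^{-1}(V) ⊆ X and check whether π^{-1}(V) ∈ τ. V is open in τ_Q iff π^{-1}(V) ∈ τ.
  V = {}: π^{-1}(V) = ∅ ∈ τ ✓.
  V = {[i]}: π^{-1}(V) = {i} ∈ τ ✓.
  V = {[j=k]}: π^{-1}(V) = {j, k} ∉ τ ✗.
  V = {[i], [j=k]}: π^{-1}(V) = {i, j, k} ∈ τ ✓.
  V = {[l]}: π^{-1}(V) = {l} ∉ τ ✗.
  V = {[i], [l]}: π^{-1}(V) = {i, l} ∉ τ ✗.
  V = {[j=k], [l]}: π^{-1}(V) = {j, k, l} ∉ τ ✗.
  V = {[i], [j=k], [l]}: π^{-1}(V) = {i, j, k, l} ∉ τ ✗.
  V = {[m]}: π^{-1}(V) = {m} ∈ τ ✓.
  V = {[i], [m]}: π^{-1}(V) = {i, m} ∈ τ ✓.
  V = {[j=k], [m]}: π^{-1}(V) = {j, k, m} ∉ τ ✗.
  V = {[i], [j=k], [m]}: π^{-1}(V) = {i, j, k, m} ∈ τ ✓.
  V = {[l], [m]}: π^{-1}(V) = {l, m} ∉ τ ✗.
  V = {[i], [l], [m]}: π^{-1}(V) = {i, l, m} ∉ τ ✗.
  V = {[j=k], [l], [m]}: π^{-1}(V) = {j, k, l, m} ∉ τ ✗.
  V = {[i], [j=k], [l], [m]}: π^{-1}(V) = {i, j, k, l, m} ∈ τ ✓.
Open sets in the quotient: τ_Q = {{}, {[i]}, {[i], [j=k]}, {[m]}, {[i], [m]}, {[i], [j=k], [m]}, {[i], [j=k], [l], [m]}} (7 elements).
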